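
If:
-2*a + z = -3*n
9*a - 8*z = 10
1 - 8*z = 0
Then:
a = 11/9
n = 167/216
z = 1/8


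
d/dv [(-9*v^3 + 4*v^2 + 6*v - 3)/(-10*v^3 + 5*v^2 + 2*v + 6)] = (-5*v^4 + 84*v^3 - 274*v^2 + 78*v + 42)/(100*v^6 - 100*v^5 - 15*v^4 - 100*v^3 + 64*v^2 + 24*v + 36)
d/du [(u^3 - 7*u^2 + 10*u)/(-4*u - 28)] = (-u^3 - 7*u^2 + 49*u - 35)/(2*(u^2 + 14*u + 49))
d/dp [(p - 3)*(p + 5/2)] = 2*p - 1/2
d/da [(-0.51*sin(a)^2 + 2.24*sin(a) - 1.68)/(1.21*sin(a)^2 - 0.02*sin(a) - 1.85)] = (-2.7002*sin(a)^2 + 5.9526*sin(a) - 4.1776)*cos(a)/(1.4641*sin(a)^4 - 0.0484*sin(a)^3 - 4.4766*sin(a)^2 + 0.074*sin(a) + 3.4225)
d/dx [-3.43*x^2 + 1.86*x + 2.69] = 1.86 - 6.86*x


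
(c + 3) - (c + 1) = 2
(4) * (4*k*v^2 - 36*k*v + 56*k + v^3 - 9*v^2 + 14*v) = 16*k*v^2 - 144*k*v + 224*k + 4*v^3 - 36*v^2 + 56*v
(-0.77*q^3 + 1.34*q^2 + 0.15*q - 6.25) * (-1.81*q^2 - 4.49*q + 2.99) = 1.3937*q^5 + 1.0319*q^4 - 8.5904*q^3 + 14.6456*q^2 + 28.511*q - 18.6875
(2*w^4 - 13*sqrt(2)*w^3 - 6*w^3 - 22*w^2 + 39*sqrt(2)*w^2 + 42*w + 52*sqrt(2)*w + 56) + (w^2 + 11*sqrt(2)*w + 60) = 2*w^4 - 13*sqrt(2)*w^3 - 6*w^3 - 21*w^2 + 39*sqrt(2)*w^2 + 42*w + 63*sqrt(2)*w + 116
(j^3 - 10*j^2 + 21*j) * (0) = 0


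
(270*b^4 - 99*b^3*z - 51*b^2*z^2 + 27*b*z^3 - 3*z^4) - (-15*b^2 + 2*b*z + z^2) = 270*b^4 - 99*b^3*z - 51*b^2*z^2 + 15*b^2 + 27*b*z^3 - 2*b*z - 3*z^4 - z^2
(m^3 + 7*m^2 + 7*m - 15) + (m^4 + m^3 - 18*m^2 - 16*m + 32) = m^4 + 2*m^3 - 11*m^2 - 9*m + 17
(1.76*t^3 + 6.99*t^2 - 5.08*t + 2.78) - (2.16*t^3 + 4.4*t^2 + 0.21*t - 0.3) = -0.4*t^3 + 2.59*t^2 - 5.29*t + 3.08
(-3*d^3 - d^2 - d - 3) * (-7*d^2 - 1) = 21*d^5 + 7*d^4 + 10*d^3 + 22*d^2 + d + 3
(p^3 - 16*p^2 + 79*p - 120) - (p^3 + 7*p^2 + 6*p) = -23*p^2 + 73*p - 120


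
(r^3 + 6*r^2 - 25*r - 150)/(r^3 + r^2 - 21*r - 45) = (r^2 + 11*r + 30)/(r^2 + 6*r + 9)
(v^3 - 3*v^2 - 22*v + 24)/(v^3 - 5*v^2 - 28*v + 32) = (v - 6)/(v - 8)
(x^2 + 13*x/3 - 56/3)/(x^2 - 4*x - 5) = (-3*x^2 - 13*x + 56)/(3*(-x^2 + 4*x + 5))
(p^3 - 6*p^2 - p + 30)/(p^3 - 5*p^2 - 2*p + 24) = (p - 5)/(p - 4)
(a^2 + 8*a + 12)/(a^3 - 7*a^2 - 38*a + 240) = (a + 2)/(a^2 - 13*a + 40)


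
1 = 1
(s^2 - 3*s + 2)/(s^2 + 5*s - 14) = (s - 1)/(s + 7)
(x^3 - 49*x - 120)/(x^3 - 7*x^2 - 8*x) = (x^2 + 8*x + 15)/(x*(x + 1))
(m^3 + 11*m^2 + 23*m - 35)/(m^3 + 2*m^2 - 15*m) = (m^2 + 6*m - 7)/(m*(m - 3))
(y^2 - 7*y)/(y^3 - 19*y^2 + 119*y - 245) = y/(y^2 - 12*y + 35)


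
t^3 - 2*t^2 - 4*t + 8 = (t - 2)^2*(t + 2)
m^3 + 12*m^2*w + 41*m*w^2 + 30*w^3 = (m + w)*(m + 5*w)*(m + 6*w)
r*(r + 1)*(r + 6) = r^3 + 7*r^2 + 6*r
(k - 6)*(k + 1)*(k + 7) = k^3 + 2*k^2 - 41*k - 42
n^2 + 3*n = n*(n + 3)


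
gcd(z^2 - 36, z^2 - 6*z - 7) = 1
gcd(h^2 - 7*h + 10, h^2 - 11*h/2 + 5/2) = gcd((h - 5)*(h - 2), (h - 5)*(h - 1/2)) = h - 5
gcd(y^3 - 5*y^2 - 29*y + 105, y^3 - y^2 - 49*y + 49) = y - 7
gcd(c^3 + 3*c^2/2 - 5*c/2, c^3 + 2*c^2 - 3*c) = c^2 - c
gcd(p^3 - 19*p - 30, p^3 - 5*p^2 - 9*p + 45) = p^2 - 2*p - 15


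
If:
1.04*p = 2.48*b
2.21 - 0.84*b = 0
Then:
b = 2.63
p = 6.27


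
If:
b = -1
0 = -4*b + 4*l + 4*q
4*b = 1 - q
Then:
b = -1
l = -6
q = 5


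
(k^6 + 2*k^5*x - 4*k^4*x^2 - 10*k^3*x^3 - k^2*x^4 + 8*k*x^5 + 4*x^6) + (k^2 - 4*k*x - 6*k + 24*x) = k^6 + 2*k^5*x - 4*k^4*x^2 - 10*k^3*x^3 - k^2*x^4 + k^2 + 8*k*x^5 - 4*k*x - 6*k + 4*x^6 + 24*x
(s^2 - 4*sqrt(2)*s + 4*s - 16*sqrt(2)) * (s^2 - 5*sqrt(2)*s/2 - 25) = s^4 - 13*sqrt(2)*s^3/2 + 4*s^3 - 26*sqrt(2)*s^2 - 5*s^2 - 20*s + 100*sqrt(2)*s + 400*sqrt(2)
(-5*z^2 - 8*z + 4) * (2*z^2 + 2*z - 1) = -10*z^4 - 26*z^3 - 3*z^2 + 16*z - 4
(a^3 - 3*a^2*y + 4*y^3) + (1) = a^3 - 3*a^2*y + 4*y^3 + 1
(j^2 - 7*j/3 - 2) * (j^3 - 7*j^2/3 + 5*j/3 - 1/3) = j^5 - 14*j^4/3 + 46*j^3/9 + 4*j^2/9 - 23*j/9 + 2/3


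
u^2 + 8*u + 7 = (u + 1)*(u + 7)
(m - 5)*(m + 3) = m^2 - 2*m - 15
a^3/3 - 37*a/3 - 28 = (a/3 + 1)*(a - 7)*(a + 4)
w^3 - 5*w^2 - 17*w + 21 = (w - 7)*(w - 1)*(w + 3)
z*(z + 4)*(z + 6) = z^3 + 10*z^2 + 24*z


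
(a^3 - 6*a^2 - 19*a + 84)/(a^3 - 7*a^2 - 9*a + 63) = (a + 4)/(a + 3)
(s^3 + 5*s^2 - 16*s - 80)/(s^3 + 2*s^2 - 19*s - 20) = (s + 4)/(s + 1)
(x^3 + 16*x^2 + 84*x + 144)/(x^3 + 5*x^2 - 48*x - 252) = (x + 4)/(x - 7)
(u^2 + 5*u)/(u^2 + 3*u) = (u + 5)/(u + 3)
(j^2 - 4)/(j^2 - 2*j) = (j + 2)/j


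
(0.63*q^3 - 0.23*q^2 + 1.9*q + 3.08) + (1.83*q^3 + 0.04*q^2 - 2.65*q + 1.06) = 2.46*q^3 - 0.19*q^2 - 0.75*q + 4.14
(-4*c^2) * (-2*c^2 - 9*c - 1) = 8*c^4 + 36*c^3 + 4*c^2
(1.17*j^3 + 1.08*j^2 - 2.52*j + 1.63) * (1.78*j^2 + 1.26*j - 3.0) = 2.0826*j^5 + 3.3966*j^4 - 6.6348*j^3 - 3.5138*j^2 + 9.6138*j - 4.89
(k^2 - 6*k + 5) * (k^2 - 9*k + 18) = k^4 - 15*k^3 + 77*k^2 - 153*k + 90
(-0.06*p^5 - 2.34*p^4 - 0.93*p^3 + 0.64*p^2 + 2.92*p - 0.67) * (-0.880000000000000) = 0.0528*p^5 + 2.0592*p^4 + 0.8184*p^3 - 0.5632*p^2 - 2.5696*p + 0.5896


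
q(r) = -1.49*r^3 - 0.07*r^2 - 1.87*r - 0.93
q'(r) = -4.47*r^2 - 0.14*r - 1.87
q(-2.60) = 29.65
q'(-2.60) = -31.72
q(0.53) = -2.16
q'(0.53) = -3.20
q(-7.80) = 716.48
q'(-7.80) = -272.73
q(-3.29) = 57.53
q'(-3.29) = -49.79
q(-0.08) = -0.78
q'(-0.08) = -1.89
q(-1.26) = 4.30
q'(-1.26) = -8.79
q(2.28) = -23.22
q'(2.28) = -25.43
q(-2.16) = 17.80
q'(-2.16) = -22.42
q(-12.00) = 2586.15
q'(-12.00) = -643.87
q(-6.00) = 329.61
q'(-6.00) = -161.95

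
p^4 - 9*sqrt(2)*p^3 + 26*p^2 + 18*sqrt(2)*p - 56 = (p - 7*sqrt(2))*(p - 2*sqrt(2))*(p - sqrt(2))*(p + sqrt(2))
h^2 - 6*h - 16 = (h - 8)*(h + 2)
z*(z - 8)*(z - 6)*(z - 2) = z^4 - 16*z^3 + 76*z^2 - 96*z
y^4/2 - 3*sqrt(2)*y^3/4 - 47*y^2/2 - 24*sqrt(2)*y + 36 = (y/2 + sqrt(2))*(y - 6*sqrt(2))*(y - sqrt(2)/2)*(y + 3*sqrt(2))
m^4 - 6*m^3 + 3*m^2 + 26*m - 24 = (m - 4)*(m - 3)*(m - 1)*(m + 2)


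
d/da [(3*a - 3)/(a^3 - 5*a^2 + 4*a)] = 6*(2 - a)/(a^2*(a^2 - 8*a + 16))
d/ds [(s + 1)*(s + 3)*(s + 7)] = 3*s^2 + 22*s + 31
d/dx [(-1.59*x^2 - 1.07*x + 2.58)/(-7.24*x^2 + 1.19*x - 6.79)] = (-9.6389*x^2 + 58.9506*x + 4.1951)/(52.4176*x^4 - 17.2312*x^3 + 99.7353*x^2 - 16.1602*x + 46.1041)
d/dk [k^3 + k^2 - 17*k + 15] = 3*k^2 + 2*k - 17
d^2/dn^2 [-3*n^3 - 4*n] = -18*n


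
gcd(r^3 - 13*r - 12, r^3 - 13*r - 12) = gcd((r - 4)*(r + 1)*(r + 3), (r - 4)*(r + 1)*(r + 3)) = r^3 - 13*r - 12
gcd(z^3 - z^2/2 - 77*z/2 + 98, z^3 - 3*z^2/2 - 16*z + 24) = z - 4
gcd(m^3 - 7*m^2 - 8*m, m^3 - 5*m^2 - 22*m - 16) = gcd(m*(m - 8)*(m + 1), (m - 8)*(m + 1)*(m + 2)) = m^2 - 7*m - 8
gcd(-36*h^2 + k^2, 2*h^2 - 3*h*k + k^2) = 1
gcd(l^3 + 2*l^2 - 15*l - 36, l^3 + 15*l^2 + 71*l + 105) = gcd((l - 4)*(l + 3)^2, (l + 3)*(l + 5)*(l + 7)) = l + 3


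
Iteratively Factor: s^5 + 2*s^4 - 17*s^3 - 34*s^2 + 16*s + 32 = (s + 4)*(s^4 - 2*s^3 - 9*s^2 + 2*s + 8) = (s + 2)*(s + 4)*(s^3 - 4*s^2 - s + 4) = (s - 4)*(s + 2)*(s + 4)*(s^2 - 1) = (s - 4)*(s + 1)*(s + 2)*(s + 4)*(s - 1)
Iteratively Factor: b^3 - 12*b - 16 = (b - 4)*(b^2 + 4*b + 4) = (b - 4)*(b + 2)*(b + 2)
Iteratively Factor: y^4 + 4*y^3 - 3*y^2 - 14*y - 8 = (y + 1)*(y^3 + 3*y^2 - 6*y - 8) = (y + 1)*(y + 4)*(y^2 - y - 2) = (y + 1)^2*(y + 4)*(y - 2)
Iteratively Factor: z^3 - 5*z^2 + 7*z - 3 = (z - 1)*(z^2 - 4*z + 3) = (z - 3)*(z - 1)*(z - 1)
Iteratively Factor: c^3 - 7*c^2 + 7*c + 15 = (c - 3)*(c^2 - 4*c - 5) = (c - 5)*(c - 3)*(c + 1)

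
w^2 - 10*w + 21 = (w - 7)*(w - 3)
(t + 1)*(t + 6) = t^2 + 7*t + 6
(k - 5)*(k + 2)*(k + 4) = k^3 + k^2 - 22*k - 40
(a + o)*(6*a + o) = 6*a^2 + 7*a*o + o^2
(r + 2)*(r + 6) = r^2 + 8*r + 12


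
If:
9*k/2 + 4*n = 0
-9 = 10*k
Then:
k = -9/10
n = 81/80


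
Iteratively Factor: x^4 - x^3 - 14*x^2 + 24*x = (x + 4)*(x^3 - 5*x^2 + 6*x) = x*(x + 4)*(x^2 - 5*x + 6) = x*(x - 3)*(x + 4)*(x - 2)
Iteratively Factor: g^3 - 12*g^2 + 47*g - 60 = (g - 3)*(g^2 - 9*g + 20) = (g - 4)*(g - 3)*(g - 5)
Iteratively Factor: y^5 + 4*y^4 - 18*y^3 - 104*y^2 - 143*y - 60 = (y + 4)*(y^4 - 18*y^2 - 32*y - 15) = (y + 3)*(y + 4)*(y^3 - 3*y^2 - 9*y - 5) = (y + 1)*(y + 3)*(y + 4)*(y^2 - 4*y - 5) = (y + 1)^2*(y + 3)*(y + 4)*(y - 5)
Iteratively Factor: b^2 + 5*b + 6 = (b + 2)*(b + 3)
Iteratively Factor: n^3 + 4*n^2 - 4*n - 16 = (n + 2)*(n^2 + 2*n - 8) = (n + 2)*(n + 4)*(n - 2)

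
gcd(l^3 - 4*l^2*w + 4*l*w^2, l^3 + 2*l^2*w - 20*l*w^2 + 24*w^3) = l^2 - 4*l*w + 4*w^2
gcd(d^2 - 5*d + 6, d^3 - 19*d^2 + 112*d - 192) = d - 3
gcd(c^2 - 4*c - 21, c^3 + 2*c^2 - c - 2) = 1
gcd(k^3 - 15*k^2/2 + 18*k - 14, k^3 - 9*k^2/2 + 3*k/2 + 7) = k^2 - 11*k/2 + 7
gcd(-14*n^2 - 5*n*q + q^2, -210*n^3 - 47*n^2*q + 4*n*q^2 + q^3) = -7*n + q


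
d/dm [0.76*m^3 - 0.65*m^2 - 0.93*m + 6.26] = 2.28*m^2 - 1.3*m - 0.93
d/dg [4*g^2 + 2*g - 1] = 8*g + 2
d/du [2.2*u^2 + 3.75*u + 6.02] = 4.4*u + 3.75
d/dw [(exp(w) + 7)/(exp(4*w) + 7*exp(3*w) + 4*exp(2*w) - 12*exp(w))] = (-3*exp(4*w) - 42*exp(3*w) - 151*exp(2*w) - 56*exp(w) + 84)*exp(-w)/(exp(6*w) + 14*exp(5*w) + 57*exp(4*w) + 32*exp(3*w) - 152*exp(2*w) - 96*exp(w) + 144)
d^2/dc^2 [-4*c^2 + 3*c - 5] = -8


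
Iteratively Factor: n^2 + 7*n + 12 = (n + 3)*(n + 4)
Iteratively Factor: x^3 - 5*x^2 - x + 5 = (x - 5)*(x^2 - 1) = (x - 5)*(x + 1)*(x - 1)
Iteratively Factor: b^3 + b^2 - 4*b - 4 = (b + 1)*(b^2 - 4) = (b - 2)*(b + 1)*(b + 2)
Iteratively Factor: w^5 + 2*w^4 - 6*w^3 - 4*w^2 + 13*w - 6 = (w - 1)*(w^4 + 3*w^3 - 3*w^2 - 7*w + 6) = (w - 1)*(w + 3)*(w^3 - 3*w + 2) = (w - 1)^2*(w + 3)*(w^2 + w - 2) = (w - 1)^2*(w + 2)*(w + 3)*(w - 1)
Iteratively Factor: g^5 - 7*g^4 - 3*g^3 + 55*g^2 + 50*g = (g + 2)*(g^4 - 9*g^3 + 15*g^2 + 25*g) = (g - 5)*(g + 2)*(g^3 - 4*g^2 - 5*g) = (g - 5)^2*(g + 2)*(g^2 + g) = (g - 5)^2*(g + 1)*(g + 2)*(g)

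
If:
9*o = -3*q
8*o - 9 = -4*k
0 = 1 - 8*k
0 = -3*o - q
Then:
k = 1/8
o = 17/16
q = -51/16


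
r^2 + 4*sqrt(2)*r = r*(r + 4*sqrt(2))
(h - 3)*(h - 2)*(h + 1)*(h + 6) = h^4 + 2*h^3 - 23*h^2 + 12*h + 36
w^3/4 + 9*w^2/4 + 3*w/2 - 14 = (w/4 + 1)*(w - 2)*(w + 7)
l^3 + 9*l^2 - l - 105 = (l - 3)*(l + 5)*(l + 7)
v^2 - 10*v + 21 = (v - 7)*(v - 3)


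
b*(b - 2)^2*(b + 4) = b^4 - 12*b^2 + 16*b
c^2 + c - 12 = (c - 3)*(c + 4)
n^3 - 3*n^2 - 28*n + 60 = (n - 6)*(n - 2)*(n + 5)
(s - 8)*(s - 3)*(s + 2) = s^3 - 9*s^2 + 2*s + 48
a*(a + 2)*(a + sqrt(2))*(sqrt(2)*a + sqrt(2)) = sqrt(2)*a^4 + 2*a^3 + 3*sqrt(2)*a^3 + 2*sqrt(2)*a^2 + 6*a^2 + 4*a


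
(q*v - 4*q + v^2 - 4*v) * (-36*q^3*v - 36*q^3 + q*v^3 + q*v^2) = -36*q^4*v^2 + 108*q^4*v + 144*q^4 - 36*q^3*v^3 + 108*q^3*v^2 + 144*q^3*v + q^2*v^4 - 3*q^2*v^3 - 4*q^2*v^2 + q*v^5 - 3*q*v^4 - 4*q*v^3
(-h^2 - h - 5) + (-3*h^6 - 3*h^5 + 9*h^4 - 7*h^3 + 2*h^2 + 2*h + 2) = -3*h^6 - 3*h^5 + 9*h^4 - 7*h^3 + h^2 + h - 3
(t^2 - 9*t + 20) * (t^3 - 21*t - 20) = t^5 - 9*t^4 - t^3 + 169*t^2 - 240*t - 400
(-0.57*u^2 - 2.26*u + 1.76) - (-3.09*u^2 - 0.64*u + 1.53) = 2.52*u^2 - 1.62*u + 0.23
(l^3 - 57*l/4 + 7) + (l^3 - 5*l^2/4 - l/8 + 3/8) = 2*l^3 - 5*l^2/4 - 115*l/8 + 59/8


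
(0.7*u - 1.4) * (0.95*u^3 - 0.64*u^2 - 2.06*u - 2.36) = 0.665*u^4 - 1.778*u^3 - 0.546*u^2 + 1.232*u + 3.304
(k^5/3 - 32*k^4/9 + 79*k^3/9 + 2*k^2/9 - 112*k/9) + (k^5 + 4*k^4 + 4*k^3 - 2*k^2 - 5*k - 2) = 4*k^5/3 + 4*k^4/9 + 115*k^3/9 - 16*k^2/9 - 157*k/9 - 2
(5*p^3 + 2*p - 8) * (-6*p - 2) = -30*p^4 - 10*p^3 - 12*p^2 + 44*p + 16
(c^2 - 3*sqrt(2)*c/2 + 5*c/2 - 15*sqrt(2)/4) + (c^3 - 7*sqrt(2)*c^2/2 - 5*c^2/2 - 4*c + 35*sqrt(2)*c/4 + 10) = c^3 - 7*sqrt(2)*c^2/2 - 3*c^2/2 - 3*c/2 + 29*sqrt(2)*c/4 - 15*sqrt(2)/4 + 10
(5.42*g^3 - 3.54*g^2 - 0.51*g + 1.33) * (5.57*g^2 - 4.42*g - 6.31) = 30.1894*g^5 - 43.6742*g^4 - 21.3941*g^3 + 31.9997*g^2 - 2.6605*g - 8.3923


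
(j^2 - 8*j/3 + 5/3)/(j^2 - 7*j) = (3*j^2 - 8*j + 5)/(3*j*(j - 7))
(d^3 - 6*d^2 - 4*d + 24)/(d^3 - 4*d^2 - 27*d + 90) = (d^2 - 4)/(d^2 + 2*d - 15)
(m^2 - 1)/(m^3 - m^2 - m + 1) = 1/(m - 1)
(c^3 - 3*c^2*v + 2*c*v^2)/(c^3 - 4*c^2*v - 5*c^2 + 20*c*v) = (c^2 - 3*c*v + 2*v^2)/(c^2 - 4*c*v - 5*c + 20*v)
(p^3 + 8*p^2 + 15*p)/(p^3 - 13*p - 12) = p*(p + 5)/(p^2 - 3*p - 4)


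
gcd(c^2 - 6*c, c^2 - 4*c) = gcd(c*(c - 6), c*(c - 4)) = c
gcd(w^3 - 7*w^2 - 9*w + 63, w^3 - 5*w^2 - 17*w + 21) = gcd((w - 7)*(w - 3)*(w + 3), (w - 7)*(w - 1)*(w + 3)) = w^2 - 4*w - 21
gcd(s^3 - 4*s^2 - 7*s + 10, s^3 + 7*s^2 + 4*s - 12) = s^2 + s - 2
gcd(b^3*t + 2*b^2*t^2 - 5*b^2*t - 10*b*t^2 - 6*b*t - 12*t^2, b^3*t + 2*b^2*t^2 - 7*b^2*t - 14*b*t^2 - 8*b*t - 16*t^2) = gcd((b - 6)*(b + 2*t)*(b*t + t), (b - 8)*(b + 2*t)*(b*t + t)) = b^2*t + 2*b*t^2 + b*t + 2*t^2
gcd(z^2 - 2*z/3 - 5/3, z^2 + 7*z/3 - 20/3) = z - 5/3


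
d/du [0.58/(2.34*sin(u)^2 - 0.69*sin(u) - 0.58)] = (0.4002 - 2.7144*sin(u))*cos(u)/(-2.34*sin(u)^2 + 0.69*sin(u) + 0.58)^2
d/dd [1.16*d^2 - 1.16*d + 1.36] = 2.32*d - 1.16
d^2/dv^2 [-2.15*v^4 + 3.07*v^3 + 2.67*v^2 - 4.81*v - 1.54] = -25.8*v^2 + 18.42*v + 5.34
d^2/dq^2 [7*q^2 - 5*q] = 14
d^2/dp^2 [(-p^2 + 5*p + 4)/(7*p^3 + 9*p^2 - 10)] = 2*(-49*p^6 + 735*p^5 + 2121*p^4 + 1931*p^3 + 2802*p^2 + 2190*p + 260)/(343*p^9 + 1323*p^8 + 1701*p^7 - 741*p^6 - 3780*p^5 - 2430*p^4 + 2100*p^3 + 2700*p^2 - 1000)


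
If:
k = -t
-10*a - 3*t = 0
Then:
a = -3*t/10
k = -t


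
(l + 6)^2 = l^2 + 12*l + 36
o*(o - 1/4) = o^2 - o/4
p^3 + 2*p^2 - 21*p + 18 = (p - 3)*(p - 1)*(p + 6)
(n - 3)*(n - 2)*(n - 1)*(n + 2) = n^4 - 4*n^3 - n^2 + 16*n - 12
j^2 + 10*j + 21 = (j + 3)*(j + 7)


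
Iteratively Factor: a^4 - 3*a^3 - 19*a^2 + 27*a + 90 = (a - 5)*(a^3 + 2*a^2 - 9*a - 18) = (a - 5)*(a + 3)*(a^2 - a - 6) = (a - 5)*(a - 3)*(a + 3)*(a + 2)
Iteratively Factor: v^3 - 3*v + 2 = (v - 1)*(v^2 + v - 2) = (v - 1)^2*(v + 2)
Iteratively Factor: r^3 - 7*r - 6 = (r - 3)*(r^2 + 3*r + 2) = (r - 3)*(r + 2)*(r + 1)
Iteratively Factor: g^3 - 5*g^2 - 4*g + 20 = (g - 5)*(g^2 - 4) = (g - 5)*(g + 2)*(g - 2)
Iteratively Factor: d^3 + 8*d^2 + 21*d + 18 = (d + 3)*(d^2 + 5*d + 6) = (d + 2)*(d + 3)*(d + 3)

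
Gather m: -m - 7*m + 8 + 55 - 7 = 56 - 8*m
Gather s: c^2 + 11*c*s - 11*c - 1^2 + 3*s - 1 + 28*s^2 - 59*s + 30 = c^2 - 11*c + 28*s^2 + s*(11*c - 56) + 28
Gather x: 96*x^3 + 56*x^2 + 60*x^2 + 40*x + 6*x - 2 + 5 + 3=96*x^3 + 116*x^2 + 46*x + 6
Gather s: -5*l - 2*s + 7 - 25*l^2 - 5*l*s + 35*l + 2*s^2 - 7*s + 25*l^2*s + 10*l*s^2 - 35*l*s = -25*l^2 + 30*l + s^2*(10*l + 2) + s*(25*l^2 - 40*l - 9) + 7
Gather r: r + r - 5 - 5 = 2*r - 10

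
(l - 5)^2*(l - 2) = l^3 - 12*l^2 + 45*l - 50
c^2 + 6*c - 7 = (c - 1)*(c + 7)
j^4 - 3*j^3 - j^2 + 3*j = j*(j - 3)*(j - 1)*(j + 1)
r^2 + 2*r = r*(r + 2)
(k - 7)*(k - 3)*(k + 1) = k^3 - 9*k^2 + 11*k + 21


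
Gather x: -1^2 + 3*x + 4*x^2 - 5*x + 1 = 4*x^2 - 2*x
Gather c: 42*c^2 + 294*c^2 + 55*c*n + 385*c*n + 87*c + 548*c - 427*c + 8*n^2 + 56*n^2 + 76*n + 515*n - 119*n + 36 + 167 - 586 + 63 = 336*c^2 + c*(440*n + 208) + 64*n^2 + 472*n - 320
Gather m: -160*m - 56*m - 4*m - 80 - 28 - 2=-220*m - 110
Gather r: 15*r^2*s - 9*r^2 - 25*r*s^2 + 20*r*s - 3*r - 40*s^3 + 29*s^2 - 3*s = r^2*(15*s - 9) + r*(-25*s^2 + 20*s - 3) - 40*s^3 + 29*s^2 - 3*s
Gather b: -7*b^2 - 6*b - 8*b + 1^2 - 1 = -7*b^2 - 14*b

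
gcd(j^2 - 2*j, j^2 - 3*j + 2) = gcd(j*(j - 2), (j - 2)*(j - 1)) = j - 2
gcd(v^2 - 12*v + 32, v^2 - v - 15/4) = 1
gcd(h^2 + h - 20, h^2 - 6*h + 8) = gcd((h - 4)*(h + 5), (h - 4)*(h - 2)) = h - 4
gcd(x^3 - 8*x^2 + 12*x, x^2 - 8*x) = x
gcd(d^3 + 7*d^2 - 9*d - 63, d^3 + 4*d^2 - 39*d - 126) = d^2 + 10*d + 21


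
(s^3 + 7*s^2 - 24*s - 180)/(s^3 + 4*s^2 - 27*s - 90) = (s + 6)/(s + 3)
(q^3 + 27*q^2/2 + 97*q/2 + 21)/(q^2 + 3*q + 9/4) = 2*(2*q^3 + 27*q^2 + 97*q + 42)/(4*q^2 + 12*q + 9)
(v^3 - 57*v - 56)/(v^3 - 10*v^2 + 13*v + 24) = (v + 7)/(v - 3)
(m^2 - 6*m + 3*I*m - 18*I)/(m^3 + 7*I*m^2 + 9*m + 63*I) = (m - 6)/(m^2 + 4*I*m + 21)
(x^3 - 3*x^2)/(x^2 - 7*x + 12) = x^2/(x - 4)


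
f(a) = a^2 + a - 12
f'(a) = 2*a + 1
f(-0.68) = -12.22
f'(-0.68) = -0.36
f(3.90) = 7.11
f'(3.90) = 8.80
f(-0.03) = -12.03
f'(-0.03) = 0.94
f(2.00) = -6.00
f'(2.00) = 5.00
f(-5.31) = 10.89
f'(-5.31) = -9.62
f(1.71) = -7.37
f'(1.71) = 4.42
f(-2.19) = -9.39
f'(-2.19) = -3.38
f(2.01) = -5.95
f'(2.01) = 5.02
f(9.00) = 78.00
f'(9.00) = 19.00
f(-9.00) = 60.00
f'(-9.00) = -17.00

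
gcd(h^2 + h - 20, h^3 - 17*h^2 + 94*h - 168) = h - 4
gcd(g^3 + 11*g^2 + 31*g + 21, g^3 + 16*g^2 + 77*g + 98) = g + 7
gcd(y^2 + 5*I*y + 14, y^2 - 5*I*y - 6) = y - 2*I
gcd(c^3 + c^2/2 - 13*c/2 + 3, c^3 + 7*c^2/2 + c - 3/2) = c^2 + 5*c/2 - 3/2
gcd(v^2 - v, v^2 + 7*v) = v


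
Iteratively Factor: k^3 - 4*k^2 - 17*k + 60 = (k - 5)*(k^2 + k - 12) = (k - 5)*(k + 4)*(k - 3)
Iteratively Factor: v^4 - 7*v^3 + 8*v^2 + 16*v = (v - 4)*(v^3 - 3*v^2 - 4*v) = (v - 4)*(v + 1)*(v^2 - 4*v) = v*(v - 4)*(v + 1)*(v - 4)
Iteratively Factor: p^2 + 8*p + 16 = (p + 4)*(p + 4)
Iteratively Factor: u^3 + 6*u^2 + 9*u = (u)*(u^2 + 6*u + 9) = u*(u + 3)*(u + 3)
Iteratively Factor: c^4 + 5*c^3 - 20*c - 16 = (c + 1)*(c^3 + 4*c^2 - 4*c - 16) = (c - 2)*(c + 1)*(c^2 + 6*c + 8) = (c - 2)*(c + 1)*(c + 2)*(c + 4)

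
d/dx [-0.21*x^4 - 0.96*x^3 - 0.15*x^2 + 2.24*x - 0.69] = -0.84*x^3 - 2.88*x^2 - 0.3*x + 2.24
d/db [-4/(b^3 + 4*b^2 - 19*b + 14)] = 4*(3*b^2 + 8*b - 19)/(b^3 + 4*b^2 - 19*b + 14)^2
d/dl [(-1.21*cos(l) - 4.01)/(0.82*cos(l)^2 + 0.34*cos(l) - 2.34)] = (0.9922*sin(l)^2 - 6.5764*cos(l) - 5.187)*sin(l)/(0.82*cos(l)^2 + 0.34*cos(l) - 2.34)^2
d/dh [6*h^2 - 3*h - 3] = 12*h - 3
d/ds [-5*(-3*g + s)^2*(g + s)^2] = 10*(-2*g + 2*s)*(g + s)*(3*g - s)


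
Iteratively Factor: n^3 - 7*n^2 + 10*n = (n)*(n^2 - 7*n + 10) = n*(n - 5)*(n - 2)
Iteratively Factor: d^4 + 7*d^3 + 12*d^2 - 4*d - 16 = (d + 2)*(d^3 + 5*d^2 + 2*d - 8) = (d - 1)*(d + 2)*(d^2 + 6*d + 8) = (d - 1)*(d + 2)*(d + 4)*(d + 2)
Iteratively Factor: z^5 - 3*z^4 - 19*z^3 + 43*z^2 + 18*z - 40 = (z - 2)*(z^4 - z^3 - 21*z^2 + z + 20) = (z - 2)*(z + 4)*(z^3 - 5*z^2 - z + 5) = (z - 5)*(z - 2)*(z + 4)*(z^2 - 1) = (z - 5)*(z - 2)*(z + 1)*(z + 4)*(z - 1)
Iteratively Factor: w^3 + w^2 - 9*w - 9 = (w - 3)*(w^2 + 4*w + 3) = (w - 3)*(w + 3)*(w + 1)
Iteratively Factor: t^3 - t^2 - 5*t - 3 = (t + 1)*(t^2 - 2*t - 3) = (t - 3)*(t + 1)*(t + 1)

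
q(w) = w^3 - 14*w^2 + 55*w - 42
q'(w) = 3*w^2 - 28*w + 55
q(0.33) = -25.34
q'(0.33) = 46.09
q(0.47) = -19.14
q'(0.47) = 42.50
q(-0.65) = -83.94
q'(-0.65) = 74.47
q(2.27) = 22.41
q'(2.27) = 6.90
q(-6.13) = -1135.57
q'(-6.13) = 339.37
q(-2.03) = -219.71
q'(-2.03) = 124.20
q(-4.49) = -661.71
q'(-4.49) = 241.20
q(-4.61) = -691.05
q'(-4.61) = 247.84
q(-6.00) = -1092.00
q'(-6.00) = 331.00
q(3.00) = 24.00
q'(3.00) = -2.00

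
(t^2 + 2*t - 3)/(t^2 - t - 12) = (t - 1)/(t - 4)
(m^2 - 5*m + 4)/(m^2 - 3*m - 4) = (m - 1)/(m + 1)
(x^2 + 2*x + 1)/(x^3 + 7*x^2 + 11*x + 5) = 1/(x + 5)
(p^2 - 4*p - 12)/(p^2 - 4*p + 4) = (p^2 - 4*p - 12)/(p^2 - 4*p + 4)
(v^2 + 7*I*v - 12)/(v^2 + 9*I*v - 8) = (v^2 + 7*I*v - 12)/(v^2 + 9*I*v - 8)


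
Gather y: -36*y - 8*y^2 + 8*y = -8*y^2 - 28*y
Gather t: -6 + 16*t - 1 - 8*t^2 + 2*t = -8*t^2 + 18*t - 7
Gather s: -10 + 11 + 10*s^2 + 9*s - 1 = 10*s^2 + 9*s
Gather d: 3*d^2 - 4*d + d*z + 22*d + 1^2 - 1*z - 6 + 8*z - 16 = 3*d^2 + d*(z + 18) + 7*z - 21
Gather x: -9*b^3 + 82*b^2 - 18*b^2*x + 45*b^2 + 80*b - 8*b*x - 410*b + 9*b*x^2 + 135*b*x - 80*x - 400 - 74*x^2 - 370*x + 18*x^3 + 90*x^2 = -9*b^3 + 127*b^2 - 330*b + 18*x^3 + x^2*(9*b + 16) + x*(-18*b^2 + 127*b - 450) - 400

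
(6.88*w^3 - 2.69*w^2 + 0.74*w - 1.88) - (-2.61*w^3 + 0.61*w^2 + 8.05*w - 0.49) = 9.49*w^3 - 3.3*w^2 - 7.31*w - 1.39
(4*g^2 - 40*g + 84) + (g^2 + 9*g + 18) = 5*g^2 - 31*g + 102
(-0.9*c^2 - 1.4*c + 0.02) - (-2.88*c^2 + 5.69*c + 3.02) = 1.98*c^2 - 7.09*c - 3.0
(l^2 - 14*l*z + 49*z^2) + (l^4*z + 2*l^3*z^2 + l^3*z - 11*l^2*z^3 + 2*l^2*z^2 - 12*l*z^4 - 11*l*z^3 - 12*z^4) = l^4*z + 2*l^3*z^2 + l^3*z - 11*l^2*z^3 + 2*l^2*z^2 + l^2 - 12*l*z^4 - 11*l*z^3 - 14*l*z - 12*z^4 + 49*z^2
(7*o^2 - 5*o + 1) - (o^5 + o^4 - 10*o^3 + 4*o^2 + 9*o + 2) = -o^5 - o^4 + 10*o^3 + 3*o^2 - 14*o - 1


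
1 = 1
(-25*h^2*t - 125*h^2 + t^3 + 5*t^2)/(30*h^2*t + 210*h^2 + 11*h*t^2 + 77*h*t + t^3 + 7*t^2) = (-5*h*t - 25*h + t^2 + 5*t)/(6*h*t + 42*h + t^2 + 7*t)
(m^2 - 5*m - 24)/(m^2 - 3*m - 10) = (-m^2 + 5*m + 24)/(-m^2 + 3*m + 10)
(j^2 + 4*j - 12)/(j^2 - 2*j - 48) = (j - 2)/(j - 8)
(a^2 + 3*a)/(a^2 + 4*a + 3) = a/(a + 1)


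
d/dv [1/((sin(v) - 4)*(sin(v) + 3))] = (-sin(2*v) + cos(v))/((sin(v) - 4)^2*(sin(v) + 3)^2)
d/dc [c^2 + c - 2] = 2*c + 1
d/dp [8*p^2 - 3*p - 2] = 16*p - 3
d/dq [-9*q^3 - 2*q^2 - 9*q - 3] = -27*q^2 - 4*q - 9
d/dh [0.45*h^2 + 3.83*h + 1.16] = 0.9*h + 3.83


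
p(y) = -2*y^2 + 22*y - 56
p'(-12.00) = 70.00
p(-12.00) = -608.00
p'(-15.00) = 82.00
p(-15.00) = -836.00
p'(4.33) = 4.68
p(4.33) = 1.76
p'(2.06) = 13.76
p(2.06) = -19.17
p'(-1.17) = 26.68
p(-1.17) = -84.48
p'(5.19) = 1.24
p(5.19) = 4.31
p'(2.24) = 13.04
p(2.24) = -16.76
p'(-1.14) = 26.56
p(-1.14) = -83.68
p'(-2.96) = 33.84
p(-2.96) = -138.64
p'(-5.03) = 42.12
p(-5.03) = -217.26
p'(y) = 22 - 4*y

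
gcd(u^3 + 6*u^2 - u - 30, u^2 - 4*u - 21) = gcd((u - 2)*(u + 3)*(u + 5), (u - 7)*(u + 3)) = u + 3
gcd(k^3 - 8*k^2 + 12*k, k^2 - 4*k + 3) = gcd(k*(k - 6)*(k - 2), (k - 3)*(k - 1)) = 1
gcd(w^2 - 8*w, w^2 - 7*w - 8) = w - 8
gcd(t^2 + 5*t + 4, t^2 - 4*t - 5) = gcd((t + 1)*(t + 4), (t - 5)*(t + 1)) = t + 1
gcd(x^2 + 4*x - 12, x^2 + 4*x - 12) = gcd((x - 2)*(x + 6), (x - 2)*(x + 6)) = x^2 + 4*x - 12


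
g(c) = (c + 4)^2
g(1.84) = 34.11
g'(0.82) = 9.64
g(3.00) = 49.00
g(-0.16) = 14.75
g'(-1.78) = 4.44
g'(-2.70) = 2.60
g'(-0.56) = 6.88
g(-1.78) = 4.93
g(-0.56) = 11.83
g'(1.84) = 11.68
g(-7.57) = 12.74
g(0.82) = 23.23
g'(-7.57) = -7.14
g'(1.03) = 10.06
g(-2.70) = 1.69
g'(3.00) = 14.00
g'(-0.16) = 7.68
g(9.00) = 169.00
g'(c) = 2*c + 8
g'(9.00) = 26.00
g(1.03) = 25.30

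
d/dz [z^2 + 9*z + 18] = 2*z + 9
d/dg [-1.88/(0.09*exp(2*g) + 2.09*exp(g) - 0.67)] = (0.3384*exp(g) + 3.9292)*exp(g)/(0.09*exp(2*g) + 2.09*exp(g) - 0.67)^2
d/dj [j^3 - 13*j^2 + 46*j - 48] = 3*j^2 - 26*j + 46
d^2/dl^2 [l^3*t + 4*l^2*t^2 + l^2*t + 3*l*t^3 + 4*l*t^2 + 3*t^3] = 2*t*(3*l + 4*t + 1)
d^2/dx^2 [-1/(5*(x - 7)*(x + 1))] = 2*(-(x - 7)^2 - (x - 7)*(x + 1) - (x + 1)^2)/(5*(x - 7)^3*(x + 1)^3)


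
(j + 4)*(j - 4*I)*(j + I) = j^3 + 4*j^2 - 3*I*j^2 + 4*j - 12*I*j + 16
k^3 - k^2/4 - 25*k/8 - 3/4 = (k - 2)*(k + 1/4)*(k + 3/2)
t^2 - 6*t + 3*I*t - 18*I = (t - 6)*(t + 3*I)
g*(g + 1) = g^2 + g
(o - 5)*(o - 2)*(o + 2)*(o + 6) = o^4 + o^3 - 34*o^2 - 4*o + 120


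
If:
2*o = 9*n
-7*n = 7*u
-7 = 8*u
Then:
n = 7/8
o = 63/16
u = -7/8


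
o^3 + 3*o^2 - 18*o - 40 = (o - 4)*(o + 2)*(o + 5)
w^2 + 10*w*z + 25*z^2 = (w + 5*z)^2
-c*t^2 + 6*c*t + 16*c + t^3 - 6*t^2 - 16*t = (-c + t)*(t - 8)*(t + 2)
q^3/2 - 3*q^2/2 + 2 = (q/2 + 1/2)*(q - 2)^2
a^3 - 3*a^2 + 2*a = a*(a - 2)*(a - 1)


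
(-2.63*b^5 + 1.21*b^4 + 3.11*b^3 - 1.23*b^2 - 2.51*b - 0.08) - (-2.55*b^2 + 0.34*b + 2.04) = -2.63*b^5 + 1.21*b^4 + 3.11*b^3 + 1.32*b^2 - 2.85*b - 2.12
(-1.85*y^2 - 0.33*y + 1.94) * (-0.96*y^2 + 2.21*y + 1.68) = 1.776*y^4 - 3.7717*y^3 - 5.6997*y^2 + 3.733*y + 3.2592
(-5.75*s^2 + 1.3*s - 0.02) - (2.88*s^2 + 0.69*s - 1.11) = -8.63*s^2 + 0.61*s + 1.09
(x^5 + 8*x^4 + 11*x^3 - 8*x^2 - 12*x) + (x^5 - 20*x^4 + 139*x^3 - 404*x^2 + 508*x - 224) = 2*x^5 - 12*x^4 + 150*x^3 - 412*x^2 + 496*x - 224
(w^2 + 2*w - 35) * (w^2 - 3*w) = w^4 - w^3 - 41*w^2 + 105*w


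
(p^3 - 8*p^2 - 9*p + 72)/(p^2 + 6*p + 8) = (p^3 - 8*p^2 - 9*p + 72)/(p^2 + 6*p + 8)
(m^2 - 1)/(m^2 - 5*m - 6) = (m - 1)/(m - 6)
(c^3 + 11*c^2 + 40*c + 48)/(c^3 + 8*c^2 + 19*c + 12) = (c + 4)/(c + 1)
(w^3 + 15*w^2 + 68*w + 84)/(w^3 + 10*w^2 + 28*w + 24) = (w + 7)/(w + 2)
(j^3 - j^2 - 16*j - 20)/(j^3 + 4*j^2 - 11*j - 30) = (j^2 - 3*j - 10)/(j^2 + 2*j - 15)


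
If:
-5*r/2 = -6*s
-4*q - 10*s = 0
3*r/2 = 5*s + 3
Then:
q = 75/14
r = -36/7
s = -15/7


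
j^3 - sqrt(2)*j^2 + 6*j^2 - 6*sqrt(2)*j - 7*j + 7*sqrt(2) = (j - 1)*(j + 7)*(j - sqrt(2))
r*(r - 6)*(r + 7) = r^3 + r^2 - 42*r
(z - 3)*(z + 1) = z^2 - 2*z - 3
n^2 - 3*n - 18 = (n - 6)*(n + 3)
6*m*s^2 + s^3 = s^2*(6*m + s)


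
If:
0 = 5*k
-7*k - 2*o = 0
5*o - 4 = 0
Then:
No Solution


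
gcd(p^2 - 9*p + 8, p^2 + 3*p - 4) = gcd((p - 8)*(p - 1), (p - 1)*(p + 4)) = p - 1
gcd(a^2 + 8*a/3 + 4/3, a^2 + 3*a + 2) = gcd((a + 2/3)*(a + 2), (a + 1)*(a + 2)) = a + 2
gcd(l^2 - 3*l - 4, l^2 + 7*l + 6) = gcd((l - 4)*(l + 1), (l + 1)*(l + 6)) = l + 1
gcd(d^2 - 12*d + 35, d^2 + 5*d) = 1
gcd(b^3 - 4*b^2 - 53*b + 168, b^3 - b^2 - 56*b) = b^2 - b - 56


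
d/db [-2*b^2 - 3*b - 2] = -4*b - 3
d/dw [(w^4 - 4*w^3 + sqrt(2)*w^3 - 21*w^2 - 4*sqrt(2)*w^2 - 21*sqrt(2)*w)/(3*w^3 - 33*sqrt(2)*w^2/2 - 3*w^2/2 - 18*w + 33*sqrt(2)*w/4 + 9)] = 2*(4*w^6 - 44*sqrt(2)*w^5 - 4*w^5 - 24*w^4 + 135*sqrt(2)*w^4 + 32*sqrt(2)*w^3 + 284*w^3 - 652*w^2 - 141*sqrt(2)*w^2 - 504*w - 96*sqrt(2)*w - 252*sqrt(2))/(3*(8*w^6 - 88*sqrt(2)*w^5 - 8*w^5 + 88*sqrt(2)*w^4 + 390*w^4 - 388*w^3 + 506*sqrt(2)*w^3 - 528*sqrt(2)*w^2 + 385*w^2 - 288*w + 132*sqrt(2)*w + 72))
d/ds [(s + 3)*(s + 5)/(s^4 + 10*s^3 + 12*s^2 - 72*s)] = 2*(-s^4 - 11*s^3 - 44*s^2 - 45*s + 90)/(s^2*(s^5 + 14*s^4 + 40*s^3 - 144*s^2 - 432*s + 864))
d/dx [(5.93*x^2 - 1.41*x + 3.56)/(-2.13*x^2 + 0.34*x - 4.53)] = (-0.9871*x^2 - 38.5602*x + 5.1769)/(4.5369*x^4 - 1.4484*x^3 + 19.4134*x^2 - 3.0804*x + 20.5209)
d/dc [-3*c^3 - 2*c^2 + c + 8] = -9*c^2 - 4*c + 1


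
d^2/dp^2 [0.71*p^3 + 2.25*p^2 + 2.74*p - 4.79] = 4.26*p + 4.5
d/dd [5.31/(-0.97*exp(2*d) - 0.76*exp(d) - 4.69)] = (10.3014*exp(d) + 4.0356)*exp(d)/(0.97*exp(2*d) + 0.76*exp(d) + 4.69)^2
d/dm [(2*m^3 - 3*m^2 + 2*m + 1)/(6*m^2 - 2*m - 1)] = 2*m*(6*m^3 - 4*m^2 - 6*m - 3)/(36*m^4 - 24*m^3 - 8*m^2 + 4*m + 1)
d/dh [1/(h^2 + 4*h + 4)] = 2*(-h - 2)/(h^2 + 4*h + 4)^2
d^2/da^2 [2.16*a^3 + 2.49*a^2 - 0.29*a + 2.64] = 12.96*a + 4.98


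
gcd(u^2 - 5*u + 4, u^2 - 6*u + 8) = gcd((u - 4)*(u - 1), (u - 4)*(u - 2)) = u - 4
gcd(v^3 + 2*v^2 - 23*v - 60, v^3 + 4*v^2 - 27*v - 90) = v^2 - 2*v - 15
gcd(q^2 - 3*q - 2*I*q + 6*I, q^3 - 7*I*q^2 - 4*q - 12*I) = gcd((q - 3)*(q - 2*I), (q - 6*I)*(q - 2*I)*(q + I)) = q - 2*I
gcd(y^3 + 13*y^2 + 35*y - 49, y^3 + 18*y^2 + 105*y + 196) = y^2 + 14*y + 49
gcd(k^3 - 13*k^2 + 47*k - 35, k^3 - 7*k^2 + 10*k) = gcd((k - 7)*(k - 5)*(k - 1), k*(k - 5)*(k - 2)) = k - 5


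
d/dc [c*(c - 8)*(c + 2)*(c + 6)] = 4*c^3 - 104*c - 96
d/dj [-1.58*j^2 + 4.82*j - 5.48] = 4.82 - 3.16*j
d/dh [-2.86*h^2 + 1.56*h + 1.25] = 1.56 - 5.72*h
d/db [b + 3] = 1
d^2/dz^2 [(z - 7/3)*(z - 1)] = 2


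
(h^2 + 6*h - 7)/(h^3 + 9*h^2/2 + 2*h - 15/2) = 2*(h + 7)/(2*h^2 + 11*h + 15)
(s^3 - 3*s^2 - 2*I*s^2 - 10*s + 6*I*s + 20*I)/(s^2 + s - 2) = (s^2 - s*(5 + 2*I) + 10*I)/(s - 1)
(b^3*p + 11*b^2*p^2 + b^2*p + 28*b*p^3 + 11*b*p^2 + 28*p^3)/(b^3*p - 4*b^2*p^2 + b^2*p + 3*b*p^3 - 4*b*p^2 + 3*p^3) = (b^2 + 11*b*p + 28*p^2)/(b^2 - 4*b*p + 3*p^2)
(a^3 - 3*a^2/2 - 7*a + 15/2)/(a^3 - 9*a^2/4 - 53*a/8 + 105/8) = 4*(a - 1)/(4*a - 7)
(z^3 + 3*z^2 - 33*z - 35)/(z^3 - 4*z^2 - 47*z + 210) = (z + 1)/(z - 6)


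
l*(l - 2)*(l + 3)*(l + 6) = l^4 + 7*l^3 - 36*l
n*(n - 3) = n^2 - 3*n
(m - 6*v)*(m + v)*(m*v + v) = m^3*v - 5*m^2*v^2 + m^2*v - 6*m*v^3 - 5*m*v^2 - 6*v^3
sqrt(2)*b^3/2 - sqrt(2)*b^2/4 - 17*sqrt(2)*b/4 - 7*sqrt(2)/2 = (b - 7/2)*(b + 2)*(sqrt(2)*b/2 + sqrt(2)/2)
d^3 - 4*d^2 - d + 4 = (d - 4)*(d - 1)*(d + 1)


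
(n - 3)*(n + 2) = n^2 - n - 6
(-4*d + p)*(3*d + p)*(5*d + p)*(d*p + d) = -60*d^4*p - 60*d^4 - 17*d^3*p^2 - 17*d^3*p + 4*d^2*p^3 + 4*d^2*p^2 + d*p^4 + d*p^3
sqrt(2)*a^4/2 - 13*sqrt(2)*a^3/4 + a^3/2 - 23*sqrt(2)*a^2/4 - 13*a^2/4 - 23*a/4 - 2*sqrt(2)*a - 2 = (a - 8)*(a + 1/2)*(a + 1)*(sqrt(2)*a/2 + 1/2)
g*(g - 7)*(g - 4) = g^3 - 11*g^2 + 28*g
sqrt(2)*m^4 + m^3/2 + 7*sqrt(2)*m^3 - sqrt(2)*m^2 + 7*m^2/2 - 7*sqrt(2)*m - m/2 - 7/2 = (m - 1)*(m + 1)*(m + 7)*(sqrt(2)*m + 1/2)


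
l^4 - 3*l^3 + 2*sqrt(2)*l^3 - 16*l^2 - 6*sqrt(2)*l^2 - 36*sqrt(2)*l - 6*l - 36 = (l - 6)*(l + 3)*(l + sqrt(2))^2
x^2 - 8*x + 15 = (x - 5)*(x - 3)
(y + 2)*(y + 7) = y^2 + 9*y + 14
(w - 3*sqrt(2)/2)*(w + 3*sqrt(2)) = w^2 + 3*sqrt(2)*w/2 - 9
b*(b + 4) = b^2 + 4*b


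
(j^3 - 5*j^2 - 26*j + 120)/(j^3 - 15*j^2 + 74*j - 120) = (j + 5)/(j - 5)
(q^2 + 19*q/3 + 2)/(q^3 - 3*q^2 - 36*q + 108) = (q + 1/3)/(q^2 - 9*q + 18)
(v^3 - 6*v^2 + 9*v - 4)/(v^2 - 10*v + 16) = (v^3 - 6*v^2 + 9*v - 4)/(v^2 - 10*v + 16)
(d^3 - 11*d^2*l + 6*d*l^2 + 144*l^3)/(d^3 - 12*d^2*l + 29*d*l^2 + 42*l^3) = (d^2 - 5*d*l - 24*l^2)/(d^2 - 6*d*l - 7*l^2)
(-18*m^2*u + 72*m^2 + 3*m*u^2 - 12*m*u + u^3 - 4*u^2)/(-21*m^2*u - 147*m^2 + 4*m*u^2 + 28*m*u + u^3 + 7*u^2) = (6*m*u - 24*m + u^2 - 4*u)/(7*m*u + 49*m + u^2 + 7*u)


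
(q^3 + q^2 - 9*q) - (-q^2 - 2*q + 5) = q^3 + 2*q^2 - 7*q - 5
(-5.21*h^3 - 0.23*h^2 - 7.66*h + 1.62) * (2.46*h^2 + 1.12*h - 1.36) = -12.8166*h^5 - 6.401*h^4 - 12.0156*h^3 - 4.2812*h^2 + 12.232*h - 2.2032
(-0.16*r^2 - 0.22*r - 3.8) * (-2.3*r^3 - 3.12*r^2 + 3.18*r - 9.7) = 0.368*r^5 + 1.0052*r^4 + 8.9176*r^3 + 12.7084*r^2 - 9.95*r + 36.86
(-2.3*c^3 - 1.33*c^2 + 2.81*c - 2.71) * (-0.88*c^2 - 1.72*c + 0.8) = 2.024*c^5 + 5.1264*c^4 - 2.0252*c^3 - 3.5124*c^2 + 6.9092*c - 2.168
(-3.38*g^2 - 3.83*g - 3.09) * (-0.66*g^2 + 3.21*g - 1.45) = 2.2308*g^4 - 8.322*g^3 - 5.3539*g^2 - 4.3654*g + 4.4805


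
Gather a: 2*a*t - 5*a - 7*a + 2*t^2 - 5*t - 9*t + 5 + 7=a*(2*t - 12) + 2*t^2 - 14*t + 12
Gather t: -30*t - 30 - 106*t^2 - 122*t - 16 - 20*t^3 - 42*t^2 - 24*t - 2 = -20*t^3 - 148*t^2 - 176*t - 48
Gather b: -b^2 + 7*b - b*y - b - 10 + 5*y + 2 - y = -b^2 + b*(6 - y) + 4*y - 8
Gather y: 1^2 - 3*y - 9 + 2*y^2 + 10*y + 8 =2*y^2 + 7*y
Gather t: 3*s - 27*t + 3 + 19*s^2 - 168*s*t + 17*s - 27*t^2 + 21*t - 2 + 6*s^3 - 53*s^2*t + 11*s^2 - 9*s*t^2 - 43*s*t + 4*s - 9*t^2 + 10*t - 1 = 6*s^3 + 30*s^2 + 24*s + t^2*(-9*s - 36) + t*(-53*s^2 - 211*s + 4)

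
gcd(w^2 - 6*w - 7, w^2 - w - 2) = w + 1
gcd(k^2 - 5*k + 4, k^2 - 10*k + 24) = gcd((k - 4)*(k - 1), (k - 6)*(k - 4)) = k - 4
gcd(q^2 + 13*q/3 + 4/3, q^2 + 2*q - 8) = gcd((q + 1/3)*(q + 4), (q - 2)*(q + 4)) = q + 4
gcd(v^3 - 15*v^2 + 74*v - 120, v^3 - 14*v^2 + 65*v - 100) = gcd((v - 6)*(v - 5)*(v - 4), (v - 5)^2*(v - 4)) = v^2 - 9*v + 20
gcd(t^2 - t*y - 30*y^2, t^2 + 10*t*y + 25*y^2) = t + 5*y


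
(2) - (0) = 2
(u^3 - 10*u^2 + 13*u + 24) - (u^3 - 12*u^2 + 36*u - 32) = 2*u^2 - 23*u + 56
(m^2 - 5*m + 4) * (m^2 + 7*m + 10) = m^4 + 2*m^3 - 21*m^2 - 22*m + 40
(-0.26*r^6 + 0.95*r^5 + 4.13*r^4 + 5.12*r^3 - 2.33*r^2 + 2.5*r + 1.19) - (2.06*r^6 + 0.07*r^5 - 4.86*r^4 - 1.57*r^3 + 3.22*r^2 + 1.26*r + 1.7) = -2.32*r^6 + 0.88*r^5 + 8.99*r^4 + 6.69*r^3 - 5.55*r^2 + 1.24*r - 0.51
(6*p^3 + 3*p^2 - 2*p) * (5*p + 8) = 30*p^4 + 63*p^3 + 14*p^2 - 16*p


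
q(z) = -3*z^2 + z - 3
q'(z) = 1 - 6*z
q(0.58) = -3.43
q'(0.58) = -2.48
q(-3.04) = -33.76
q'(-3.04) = 19.24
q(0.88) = -4.44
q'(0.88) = -4.28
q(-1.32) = -9.55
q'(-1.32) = 8.92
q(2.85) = -24.52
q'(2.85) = -16.10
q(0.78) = -4.05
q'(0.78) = -3.68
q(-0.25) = -3.44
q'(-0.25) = 2.50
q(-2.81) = -29.50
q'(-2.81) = 17.86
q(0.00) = -3.00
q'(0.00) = 1.00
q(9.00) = -237.00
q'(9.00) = -53.00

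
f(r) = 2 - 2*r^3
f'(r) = -6*r^2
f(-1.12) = 4.81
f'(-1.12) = -7.53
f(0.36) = 1.91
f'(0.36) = -0.78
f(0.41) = 1.86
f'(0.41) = -1.01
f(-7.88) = 980.61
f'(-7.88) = -372.57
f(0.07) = 2.00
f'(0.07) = -0.03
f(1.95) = -12.83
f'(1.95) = -22.82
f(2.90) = -46.78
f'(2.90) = -50.46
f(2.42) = -26.34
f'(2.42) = -35.14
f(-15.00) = 6752.00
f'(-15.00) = -1350.00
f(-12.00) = 3458.00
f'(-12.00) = -864.00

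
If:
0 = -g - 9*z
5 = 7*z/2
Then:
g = -90/7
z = 10/7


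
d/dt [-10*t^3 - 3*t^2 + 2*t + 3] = -30*t^2 - 6*t + 2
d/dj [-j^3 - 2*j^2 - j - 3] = -3*j^2 - 4*j - 1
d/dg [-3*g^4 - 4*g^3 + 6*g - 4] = -12*g^3 - 12*g^2 + 6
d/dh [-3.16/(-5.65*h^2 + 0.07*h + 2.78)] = (0.2212 - 35.708*h)/(-5.65*h^2 + 0.07*h + 2.78)^2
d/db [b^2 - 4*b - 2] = 2*b - 4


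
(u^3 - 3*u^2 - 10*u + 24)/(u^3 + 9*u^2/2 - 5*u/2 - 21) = 2*(u - 4)/(2*u + 7)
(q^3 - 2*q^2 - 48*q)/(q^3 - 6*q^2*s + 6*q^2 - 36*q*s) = (q - 8)/(q - 6*s)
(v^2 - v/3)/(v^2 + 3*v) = (v - 1/3)/(v + 3)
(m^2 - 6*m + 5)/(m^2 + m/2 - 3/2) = 2*(m - 5)/(2*m + 3)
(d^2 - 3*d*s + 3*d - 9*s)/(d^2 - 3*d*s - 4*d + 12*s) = (d + 3)/(d - 4)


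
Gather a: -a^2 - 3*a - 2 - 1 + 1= -a^2 - 3*a - 2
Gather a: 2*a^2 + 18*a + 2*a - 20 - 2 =2*a^2 + 20*a - 22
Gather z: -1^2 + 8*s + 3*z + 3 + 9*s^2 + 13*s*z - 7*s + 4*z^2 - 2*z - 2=9*s^2 + s + 4*z^2 + z*(13*s + 1)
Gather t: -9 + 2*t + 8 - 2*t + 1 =0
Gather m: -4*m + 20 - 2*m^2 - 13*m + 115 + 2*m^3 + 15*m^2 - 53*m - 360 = 2*m^3 + 13*m^2 - 70*m - 225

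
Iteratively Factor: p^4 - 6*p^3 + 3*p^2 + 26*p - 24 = (p - 4)*(p^3 - 2*p^2 - 5*p + 6) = (p - 4)*(p + 2)*(p^2 - 4*p + 3) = (p - 4)*(p - 3)*(p + 2)*(p - 1)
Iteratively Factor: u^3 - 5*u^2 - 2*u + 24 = (u - 4)*(u^2 - u - 6) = (u - 4)*(u + 2)*(u - 3)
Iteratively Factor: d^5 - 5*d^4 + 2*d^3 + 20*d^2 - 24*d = (d - 2)*(d^4 - 3*d^3 - 4*d^2 + 12*d) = (d - 2)^2*(d^3 - d^2 - 6*d) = d*(d - 2)^2*(d^2 - d - 6) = d*(d - 2)^2*(d + 2)*(d - 3)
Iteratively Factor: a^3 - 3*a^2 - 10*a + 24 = (a + 3)*(a^2 - 6*a + 8) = (a - 4)*(a + 3)*(a - 2)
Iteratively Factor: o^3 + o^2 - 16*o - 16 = (o + 1)*(o^2 - 16) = (o - 4)*(o + 1)*(o + 4)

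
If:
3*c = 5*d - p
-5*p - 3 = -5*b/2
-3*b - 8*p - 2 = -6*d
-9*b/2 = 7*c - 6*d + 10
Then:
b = -788/895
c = -1918/895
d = -1337/895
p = -931/895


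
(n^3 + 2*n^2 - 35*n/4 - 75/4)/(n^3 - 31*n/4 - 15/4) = (2*n + 5)/(2*n + 1)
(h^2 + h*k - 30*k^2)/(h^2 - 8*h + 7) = (h^2 + h*k - 30*k^2)/(h^2 - 8*h + 7)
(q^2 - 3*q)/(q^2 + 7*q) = (q - 3)/(q + 7)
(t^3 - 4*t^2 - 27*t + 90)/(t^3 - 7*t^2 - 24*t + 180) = (t - 3)/(t - 6)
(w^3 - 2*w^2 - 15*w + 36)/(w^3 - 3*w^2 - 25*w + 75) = (w^2 + w - 12)/(w^2 - 25)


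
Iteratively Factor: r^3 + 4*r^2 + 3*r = (r + 3)*(r^2 + r) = r*(r + 3)*(r + 1)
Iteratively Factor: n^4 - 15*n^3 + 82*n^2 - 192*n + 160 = (n - 2)*(n^3 - 13*n^2 + 56*n - 80) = (n - 4)*(n - 2)*(n^2 - 9*n + 20) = (n - 4)^2*(n - 2)*(n - 5)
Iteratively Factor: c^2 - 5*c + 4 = (c - 1)*(c - 4)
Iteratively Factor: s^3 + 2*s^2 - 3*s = (s + 3)*(s^2 - s) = s*(s + 3)*(s - 1)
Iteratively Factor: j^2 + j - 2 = (j + 2)*(j - 1)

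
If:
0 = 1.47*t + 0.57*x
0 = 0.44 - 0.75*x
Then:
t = -0.23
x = 0.59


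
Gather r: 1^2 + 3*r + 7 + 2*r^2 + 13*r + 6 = 2*r^2 + 16*r + 14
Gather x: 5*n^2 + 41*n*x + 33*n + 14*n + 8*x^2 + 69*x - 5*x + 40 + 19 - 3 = 5*n^2 + 47*n + 8*x^2 + x*(41*n + 64) + 56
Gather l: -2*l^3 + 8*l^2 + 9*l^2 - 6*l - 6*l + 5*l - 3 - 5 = -2*l^3 + 17*l^2 - 7*l - 8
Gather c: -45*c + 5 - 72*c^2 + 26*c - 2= -72*c^2 - 19*c + 3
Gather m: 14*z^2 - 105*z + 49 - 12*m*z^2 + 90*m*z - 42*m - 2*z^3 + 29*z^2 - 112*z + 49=m*(-12*z^2 + 90*z - 42) - 2*z^3 + 43*z^2 - 217*z + 98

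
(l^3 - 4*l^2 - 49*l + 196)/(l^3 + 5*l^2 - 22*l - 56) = (l - 7)/(l + 2)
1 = 1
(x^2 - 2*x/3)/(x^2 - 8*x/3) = (3*x - 2)/(3*x - 8)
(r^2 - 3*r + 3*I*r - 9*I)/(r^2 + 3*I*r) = (r - 3)/r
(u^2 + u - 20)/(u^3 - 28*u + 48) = (u + 5)/(u^2 + 4*u - 12)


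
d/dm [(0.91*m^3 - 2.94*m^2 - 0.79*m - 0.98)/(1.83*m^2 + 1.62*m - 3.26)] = (1.6653*m^4 + 2.9484*m^3 - 12.2169*m^2 + 22.7556*m + 4.163)/(3.3489*m^4 + 5.9292*m^3 - 9.3072*m^2 - 10.5624*m + 10.6276)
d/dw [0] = 0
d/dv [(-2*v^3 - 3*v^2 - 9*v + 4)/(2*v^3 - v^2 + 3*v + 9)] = (8*v^4 + 24*v^3 - 96*v^2 - 46*v - 93)/(4*v^6 - 4*v^5 + 13*v^4 + 30*v^3 - 9*v^2 + 54*v + 81)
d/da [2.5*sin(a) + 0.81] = 2.5*cos(a)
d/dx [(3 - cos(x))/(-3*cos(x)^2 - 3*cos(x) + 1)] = (3*cos(x)^2 - 18*cos(x) - 8)*sin(x)/(-3*sin(x)^2 + 3*cos(x) + 2)^2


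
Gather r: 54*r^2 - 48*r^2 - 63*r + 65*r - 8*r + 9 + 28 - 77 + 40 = 6*r^2 - 6*r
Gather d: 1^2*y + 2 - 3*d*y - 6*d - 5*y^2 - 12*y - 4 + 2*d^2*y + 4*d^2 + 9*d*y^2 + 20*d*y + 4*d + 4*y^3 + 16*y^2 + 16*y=d^2*(2*y + 4) + d*(9*y^2 + 17*y - 2) + 4*y^3 + 11*y^2 + 5*y - 2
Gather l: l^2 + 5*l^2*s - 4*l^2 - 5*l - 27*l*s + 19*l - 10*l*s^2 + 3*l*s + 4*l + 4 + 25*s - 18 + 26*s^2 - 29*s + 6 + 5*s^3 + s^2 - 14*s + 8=l^2*(5*s - 3) + l*(-10*s^2 - 24*s + 18) + 5*s^3 + 27*s^2 - 18*s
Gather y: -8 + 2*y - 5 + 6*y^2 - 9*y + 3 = 6*y^2 - 7*y - 10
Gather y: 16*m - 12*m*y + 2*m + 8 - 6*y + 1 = 18*m + y*(-12*m - 6) + 9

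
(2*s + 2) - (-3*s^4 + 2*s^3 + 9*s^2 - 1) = 3*s^4 - 2*s^3 - 9*s^2 + 2*s + 3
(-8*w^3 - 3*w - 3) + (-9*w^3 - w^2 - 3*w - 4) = -17*w^3 - w^2 - 6*w - 7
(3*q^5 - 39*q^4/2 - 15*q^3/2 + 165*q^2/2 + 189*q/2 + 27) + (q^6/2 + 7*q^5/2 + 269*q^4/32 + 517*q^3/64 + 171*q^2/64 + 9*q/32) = q^6/2 + 13*q^5/2 - 355*q^4/32 + 37*q^3/64 + 5451*q^2/64 + 3033*q/32 + 27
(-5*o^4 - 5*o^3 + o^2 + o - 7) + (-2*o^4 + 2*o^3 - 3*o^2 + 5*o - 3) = -7*o^4 - 3*o^3 - 2*o^2 + 6*o - 10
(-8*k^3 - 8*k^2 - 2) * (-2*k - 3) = 16*k^4 + 40*k^3 + 24*k^2 + 4*k + 6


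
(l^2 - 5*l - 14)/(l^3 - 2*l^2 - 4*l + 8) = (l - 7)/(l^2 - 4*l + 4)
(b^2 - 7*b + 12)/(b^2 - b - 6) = (b - 4)/(b + 2)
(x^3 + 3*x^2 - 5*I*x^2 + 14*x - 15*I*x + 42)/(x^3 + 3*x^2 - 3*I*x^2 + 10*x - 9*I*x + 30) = (x - 7*I)/(x - 5*I)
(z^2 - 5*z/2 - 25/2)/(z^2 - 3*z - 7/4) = 2*(-2*z^2 + 5*z + 25)/(-4*z^2 + 12*z + 7)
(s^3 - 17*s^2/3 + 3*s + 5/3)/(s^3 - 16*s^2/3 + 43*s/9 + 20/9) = 3*(s^2 - 6*s + 5)/(3*s^2 - 17*s + 20)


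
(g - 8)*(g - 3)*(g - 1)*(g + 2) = g^4 - 10*g^3 + 11*g^2 + 46*g - 48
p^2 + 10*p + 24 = (p + 4)*(p + 6)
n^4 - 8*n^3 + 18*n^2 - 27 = (n - 3)^3*(n + 1)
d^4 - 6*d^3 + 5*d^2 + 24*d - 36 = (d - 3)^2*(d - 2)*(d + 2)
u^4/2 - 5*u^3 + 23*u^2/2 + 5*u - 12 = (u/2 + 1/2)*(u - 6)*(u - 4)*(u - 1)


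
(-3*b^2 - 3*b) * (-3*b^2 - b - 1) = 9*b^4 + 12*b^3 + 6*b^2 + 3*b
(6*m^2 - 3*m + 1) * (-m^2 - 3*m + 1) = -6*m^4 - 15*m^3 + 14*m^2 - 6*m + 1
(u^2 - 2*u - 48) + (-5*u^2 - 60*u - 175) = -4*u^2 - 62*u - 223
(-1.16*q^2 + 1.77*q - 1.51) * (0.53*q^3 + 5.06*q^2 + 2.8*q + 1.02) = -0.6148*q^5 - 4.9315*q^4 + 4.9079*q^3 - 3.8678*q^2 - 2.4226*q - 1.5402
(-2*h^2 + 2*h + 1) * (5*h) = -10*h^3 + 10*h^2 + 5*h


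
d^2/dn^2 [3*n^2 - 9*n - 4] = 6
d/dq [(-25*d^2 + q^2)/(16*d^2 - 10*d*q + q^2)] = 2*(q*(16*d^2 - 10*d*q + q^2) - (5*d - q)*(25*d^2 - q^2))/(16*d^2 - 10*d*q + q^2)^2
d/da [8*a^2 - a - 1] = 16*a - 1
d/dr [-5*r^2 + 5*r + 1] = 5 - 10*r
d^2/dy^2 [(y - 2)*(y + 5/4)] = 2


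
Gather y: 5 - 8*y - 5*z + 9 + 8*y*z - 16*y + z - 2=y*(8*z - 24) - 4*z + 12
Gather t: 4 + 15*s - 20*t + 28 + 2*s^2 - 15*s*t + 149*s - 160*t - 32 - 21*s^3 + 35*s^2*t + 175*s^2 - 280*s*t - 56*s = -21*s^3 + 177*s^2 + 108*s + t*(35*s^2 - 295*s - 180)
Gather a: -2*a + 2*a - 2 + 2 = 0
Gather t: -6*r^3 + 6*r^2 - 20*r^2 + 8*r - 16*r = -6*r^3 - 14*r^2 - 8*r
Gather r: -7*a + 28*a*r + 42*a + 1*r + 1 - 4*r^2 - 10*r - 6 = 35*a - 4*r^2 + r*(28*a - 9) - 5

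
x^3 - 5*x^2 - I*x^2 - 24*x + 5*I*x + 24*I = (x - 8)*(x + 3)*(x - I)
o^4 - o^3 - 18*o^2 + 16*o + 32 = (o - 4)*(o - 2)*(o + 1)*(o + 4)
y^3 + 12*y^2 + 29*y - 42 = (y - 1)*(y + 6)*(y + 7)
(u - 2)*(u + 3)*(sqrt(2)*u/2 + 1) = sqrt(2)*u^3/2 + sqrt(2)*u^2/2 + u^2 - 3*sqrt(2)*u + u - 6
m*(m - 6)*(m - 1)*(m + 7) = m^4 - 43*m^2 + 42*m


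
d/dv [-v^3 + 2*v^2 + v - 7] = -3*v^2 + 4*v + 1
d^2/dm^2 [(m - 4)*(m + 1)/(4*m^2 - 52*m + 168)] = (5*m^3 - 69*m^2 + 267*m - 191)/(m^6 - 39*m^5 + 633*m^4 - 5473*m^3 + 26586*m^2 - 68796*m + 74088)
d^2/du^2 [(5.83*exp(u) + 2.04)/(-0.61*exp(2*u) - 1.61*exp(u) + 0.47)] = (-2.169343*exp(4*u) + 2.68930699999999*exp(3*u) - 16.039218*exp(2*u) - 12.038917*exp(u) - 2.831515)*exp(u)/(0.226981*exp(6*u) + 1.797243*exp(5*u) + 4.218882*exp(4*u) + 1.403759*exp(3*u) - 3.250614*exp(2*u) + 1.066947*exp(u) - 0.103823)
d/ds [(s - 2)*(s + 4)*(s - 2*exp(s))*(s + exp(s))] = -s^3*exp(s) + 4*s^3 - 4*s^2*exp(2*s) - 5*s^2*exp(s) + 6*s^2 - 12*s*exp(2*s) + 4*s*exp(s) - 16*s + 28*exp(2*s) + 8*exp(s)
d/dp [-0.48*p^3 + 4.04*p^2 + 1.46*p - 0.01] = -1.44*p^2 + 8.08*p + 1.46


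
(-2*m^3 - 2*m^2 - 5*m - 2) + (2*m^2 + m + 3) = -2*m^3 - 4*m + 1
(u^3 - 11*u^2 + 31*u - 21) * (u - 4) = u^4 - 15*u^3 + 75*u^2 - 145*u + 84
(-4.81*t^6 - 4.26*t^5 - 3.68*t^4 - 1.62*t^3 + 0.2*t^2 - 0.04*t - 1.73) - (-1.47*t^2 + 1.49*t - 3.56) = -4.81*t^6 - 4.26*t^5 - 3.68*t^4 - 1.62*t^3 + 1.67*t^2 - 1.53*t + 1.83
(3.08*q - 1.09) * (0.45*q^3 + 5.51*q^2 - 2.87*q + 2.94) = 1.386*q^4 + 16.4803*q^3 - 14.8455*q^2 + 12.1835*q - 3.2046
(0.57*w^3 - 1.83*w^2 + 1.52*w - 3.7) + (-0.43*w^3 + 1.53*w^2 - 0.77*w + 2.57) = 0.14*w^3 - 0.3*w^2 + 0.75*w - 1.13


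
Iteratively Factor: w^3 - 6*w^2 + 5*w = (w)*(w^2 - 6*w + 5) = w*(w - 5)*(w - 1)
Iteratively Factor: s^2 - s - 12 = (s + 3)*(s - 4)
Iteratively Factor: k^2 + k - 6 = (k - 2)*(k + 3)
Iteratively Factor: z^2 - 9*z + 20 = (z - 5)*(z - 4)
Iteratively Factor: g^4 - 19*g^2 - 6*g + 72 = (g - 4)*(g^3 + 4*g^2 - 3*g - 18) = (g - 4)*(g + 3)*(g^2 + g - 6) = (g - 4)*(g + 3)^2*(g - 2)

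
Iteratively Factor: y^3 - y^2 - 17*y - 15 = (y - 5)*(y^2 + 4*y + 3) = (y - 5)*(y + 3)*(y + 1)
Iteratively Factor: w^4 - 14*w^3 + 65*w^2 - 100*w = (w - 5)*(w^3 - 9*w^2 + 20*w) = (w - 5)*(w - 4)*(w^2 - 5*w) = (w - 5)^2*(w - 4)*(w)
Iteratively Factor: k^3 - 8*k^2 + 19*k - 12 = (k - 4)*(k^2 - 4*k + 3) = (k - 4)*(k - 3)*(k - 1)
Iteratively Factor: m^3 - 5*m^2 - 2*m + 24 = (m + 2)*(m^2 - 7*m + 12) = (m - 4)*(m + 2)*(m - 3)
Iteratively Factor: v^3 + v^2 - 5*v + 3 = (v - 1)*(v^2 + 2*v - 3) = (v - 1)^2*(v + 3)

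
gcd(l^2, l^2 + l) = l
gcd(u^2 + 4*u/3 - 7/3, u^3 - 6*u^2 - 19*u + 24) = u - 1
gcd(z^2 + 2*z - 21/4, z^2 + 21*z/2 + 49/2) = z + 7/2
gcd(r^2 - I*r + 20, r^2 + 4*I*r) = r + 4*I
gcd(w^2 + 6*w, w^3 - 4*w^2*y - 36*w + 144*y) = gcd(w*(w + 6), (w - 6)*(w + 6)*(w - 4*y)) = w + 6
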